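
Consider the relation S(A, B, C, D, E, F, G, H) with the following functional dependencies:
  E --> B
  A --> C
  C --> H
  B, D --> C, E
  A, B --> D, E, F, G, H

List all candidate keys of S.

{A, B}, {A, E}

Attributes never on any right-hand side: {A} — every candidate key must contain it.
Closure of {A, B} is {A, B, C, D, E, F, G, H}, the whole schema; {A, B} is a candidate key.
Closure of {A, E} is {A, B, C, D, E, F, G, H}, the whole schema; {A, E} is a candidate key.
No proper subset of any of these is a key, and no other minimal superkey exists.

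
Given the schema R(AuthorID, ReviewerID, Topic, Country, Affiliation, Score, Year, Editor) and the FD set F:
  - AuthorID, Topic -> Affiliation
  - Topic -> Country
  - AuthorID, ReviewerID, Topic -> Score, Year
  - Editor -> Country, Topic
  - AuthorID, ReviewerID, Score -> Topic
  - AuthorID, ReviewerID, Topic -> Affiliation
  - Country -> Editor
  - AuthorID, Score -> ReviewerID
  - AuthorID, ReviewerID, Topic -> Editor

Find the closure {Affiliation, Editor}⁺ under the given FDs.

Start with {Affiliation, Editor}.
Editor -> Country, Topic applies; add {Country, Topic} → now {Affiliation, Country, Editor, Topic}.
No further FD applies.

{Affiliation, Country, Editor, Topic}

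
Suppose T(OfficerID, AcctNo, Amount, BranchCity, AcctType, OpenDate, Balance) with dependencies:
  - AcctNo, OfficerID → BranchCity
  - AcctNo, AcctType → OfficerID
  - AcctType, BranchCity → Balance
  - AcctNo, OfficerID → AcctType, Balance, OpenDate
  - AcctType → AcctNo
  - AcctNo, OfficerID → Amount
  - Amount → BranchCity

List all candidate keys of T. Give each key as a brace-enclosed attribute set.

{AcctType}⁺ = {AcctNo, AcctType, Amount, Balance, BranchCity, OfficerID, OpenDate}, which is every attribute, so {AcctType} is a candidate key.
{AcctNo, OfficerID}⁺ = {AcctNo, AcctType, Amount, Balance, BranchCity, OfficerID, OpenDate}, which is every attribute, so {AcctNo, OfficerID} is a candidate key.
No proper subset of any of these is a key, and no other minimal superkey exists.

{AcctNo, OfficerID}, {AcctType}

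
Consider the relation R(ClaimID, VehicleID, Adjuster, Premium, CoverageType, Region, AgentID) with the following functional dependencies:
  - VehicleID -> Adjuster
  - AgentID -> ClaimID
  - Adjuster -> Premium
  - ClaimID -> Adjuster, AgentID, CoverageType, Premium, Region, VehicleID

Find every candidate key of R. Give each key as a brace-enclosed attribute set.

Closure of {AgentID} is {Adjuster, AgentID, ClaimID, CoverageType, Premium, Region, VehicleID}, the whole schema; {AgentID} is a candidate key.
Closure of {ClaimID} is {Adjuster, AgentID, ClaimID, CoverageType, Premium, Region, VehicleID}, the whole schema; {ClaimID} is a candidate key.
Any other superkey properly contains one of these, so there are no further candidate keys.

{AgentID}, {ClaimID}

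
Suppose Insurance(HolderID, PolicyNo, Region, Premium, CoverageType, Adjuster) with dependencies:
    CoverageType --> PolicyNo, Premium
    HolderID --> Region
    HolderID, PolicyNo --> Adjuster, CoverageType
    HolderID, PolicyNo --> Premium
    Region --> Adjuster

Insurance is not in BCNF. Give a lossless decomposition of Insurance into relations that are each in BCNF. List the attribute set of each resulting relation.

Candidate keys of the original relation: {CoverageType, HolderID}, {HolderID, PolicyNo}.
Within {Adjuster, CoverageType, HolderID, PolicyNo, Premium, Region}: {CoverageType}⁺ ∩ {Adjuster, CoverageType, HolderID, PolicyNo, Premium, Region} = {CoverageType, PolicyNo, Premium}, not the whole set, so CoverageType --> PolicyNo, Premium violates BCNF; decompose into {CoverageType, PolicyNo, Premium} and {Adjuster, CoverageType, HolderID, Region}.
{CoverageType, PolicyNo, Premium} has no BCNF violation.
Within {Adjuster, CoverageType, HolderID, Region}: {HolderID}⁺ ∩ {Adjuster, CoverageType, HolderID, Region} = {Adjuster, HolderID, Region}, not the whole set, so HolderID --> Adjuster, Region violates BCNF; decompose into {Adjuster, HolderID, Region} and {CoverageType, HolderID}.
Within {Adjuster, HolderID, Region}: {Region}⁺ ∩ {Adjuster, HolderID, Region} = {Adjuster, Region}, not the whole set, so Region --> Adjuster violates BCNF; decompose into {Adjuster, Region} and {HolderID, Region}.
{Adjuster, Region} has no BCNF violation.
{HolderID, Region} has no BCNF violation.
{CoverageType, HolderID} has no BCNF violation.

{Adjuster, Region}; {CoverageType, HolderID}; {CoverageType, PolicyNo, Premium}; {HolderID, Region}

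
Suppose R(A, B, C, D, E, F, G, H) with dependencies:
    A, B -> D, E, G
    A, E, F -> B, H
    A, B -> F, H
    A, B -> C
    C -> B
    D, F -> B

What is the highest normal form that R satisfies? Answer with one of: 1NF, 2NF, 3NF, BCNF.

3NF

Candidate keys: {A, B}, {A, C}, {A, D, F}, {A, E, F}. Prime attributes: {A, B, C, D, E, F}.
C -> B: {C}⁺ = {B, C}, which is not all of the attributes, so the left side is not a superkey — BCNF is violated.
But every attribute on its right side ({B}) is prime, and the same holds for every other non-superkey FD, so 3NF still holds.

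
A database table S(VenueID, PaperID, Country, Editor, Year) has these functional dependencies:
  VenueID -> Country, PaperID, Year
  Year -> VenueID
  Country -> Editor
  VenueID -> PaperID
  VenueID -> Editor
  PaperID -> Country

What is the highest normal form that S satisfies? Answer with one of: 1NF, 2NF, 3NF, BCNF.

2NF

Candidate keys: {VenueID}, {Year}. Prime attributes: {VenueID, Year}.
Country -> Editor: {Country}⁺ = {Country, Editor}, which is not all of the attributes, so the left side is not a superkey — BCNF is violated.
Country -> Editor determines the non-prime attribute {Editor} from a non-superkey — 3NF is violated.
Every candidate key is a single attribute, so no partial dependency is possible; 2NF holds.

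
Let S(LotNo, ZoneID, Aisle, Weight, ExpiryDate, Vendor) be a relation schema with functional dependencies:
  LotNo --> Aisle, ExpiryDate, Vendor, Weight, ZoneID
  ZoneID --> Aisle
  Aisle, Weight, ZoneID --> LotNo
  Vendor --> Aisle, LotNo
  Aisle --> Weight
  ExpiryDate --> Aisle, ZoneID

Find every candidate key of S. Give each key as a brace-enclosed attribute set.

{ExpiryDate}, {LotNo}, {Vendor}, {ZoneID}

Closure of {ExpiryDate} is {Aisle, ExpiryDate, LotNo, Vendor, Weight, ZoneID}, the whole schema; {ExpiryDate} is a candidate key.
Closure of {LotNo} is {Aisle, ExpiryDate, LotNo, Vendor, Weight, ZoneID}, the whole schema; {LotNo} is a candidate key.
Closure of {Vendor} is {Aisle, ExpiryDate, LotNo, Vendor, Weight, ZoneID}, the whole schema; {Vendor} is a candidate key.
Closure of {ZoneID} is {Aisle, ExpiryDate, LotNo, Vendor, Weight, ZoneID}, the whole schema; {ZoneID} is a candidate key.
These are minimal and exhaustive — every other superkey contains one of them.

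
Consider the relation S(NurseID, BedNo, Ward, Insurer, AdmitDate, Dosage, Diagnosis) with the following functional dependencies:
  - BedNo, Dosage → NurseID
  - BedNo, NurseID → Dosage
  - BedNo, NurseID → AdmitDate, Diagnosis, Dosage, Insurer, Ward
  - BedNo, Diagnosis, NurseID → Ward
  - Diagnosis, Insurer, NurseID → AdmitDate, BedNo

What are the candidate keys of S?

{BedNo, Dosage}, {BedNo, NurseID}, {Diagnosis, Insurer, NurseID}

{BedNo, Dosage}⁺ = {AdmitDate, BedNo, Diagnosis, Dosage, Insurer, NurseID, Ward} — all of the relation — so {BedNo, Dosage} is a candidate key.
{BedNo, NurseID}⁺ = {AdmitDate, BedNo, Diagnosis, Dosage, Insurer, NurseID, Ward} — all of the relation — so {BedNo, NurseID} is a candidate key.
{Diagnosis, Insurer, NurseID}⁺ = {AdmitDate, BedNo, Diagnosis, Dosage, Insurer, NurseID, Ward} — all of the relation — so {Diagnosis, Insurer, NurseID} is a candidate key.
These are minimal and exhaustive — every other superkey contains one of them.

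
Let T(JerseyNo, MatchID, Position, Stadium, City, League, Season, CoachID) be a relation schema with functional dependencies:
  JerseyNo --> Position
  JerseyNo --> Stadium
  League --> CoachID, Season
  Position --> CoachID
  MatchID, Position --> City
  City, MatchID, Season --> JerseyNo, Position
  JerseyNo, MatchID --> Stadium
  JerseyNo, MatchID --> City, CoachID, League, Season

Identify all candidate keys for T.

{City, League, MatchID}, {City, MatchID, Season}, {JerseyNo, MatchID}, {League, MatchID, Position}, {MatchID, Position, Season}

No FD produces {MatchID}, so it must be in every candidate key.
{JerseyNo, MatchID}⁺ = {City, CoachID, JerseyNo, League, MatchID, Position, Season, Stadium}, which is every attribute, so {JerseyNo, MatchID} is a candidate key.
{City, League, MatchID}⁺ = {City, CoachID, JerseyNo, League, MatchID, Position, Season, Stadium}, which is every attribute, so {City, League, MatchID} is a candidate key.
{City, MatchID, Season}⁺ = {City, CoachID, JerseyNo, League, MatchID, Position, Season, Stadium}, which is every attribute, so {City, MatchID, Season} is a candidate key.
{League, MatchID, Position}⁺ = {City, CoachID, JerseyNo, League, MatchID, Position, Season, Stadium}, which is every attribute, so {League, MatchID, Position} is a candidate key.
{MatchID, Position, Season}⁺ = {City, CoachID, JerseyNo, League, MatchID, Position, Season, Stadium}, which is every attribute, so {MatchID, Position, Season} is a candidate key.
No proper subset of any of these is a key, and no other minimal superkey exists.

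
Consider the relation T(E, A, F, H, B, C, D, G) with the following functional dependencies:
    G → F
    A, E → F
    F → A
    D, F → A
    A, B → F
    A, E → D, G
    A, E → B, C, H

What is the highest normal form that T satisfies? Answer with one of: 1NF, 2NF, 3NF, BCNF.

3NF

Candidate keys: {A, E}, {E, F}, {E, G}. Prime attributes: {A, E, F, G}.
G → F breaks BCNF: {G}⁺ = {A, F, G}, so {G} is not a superkey.
Since {F} ⊆ prime attributes and every other non-superkey FD also has a prime right side, the schema is in 3NF.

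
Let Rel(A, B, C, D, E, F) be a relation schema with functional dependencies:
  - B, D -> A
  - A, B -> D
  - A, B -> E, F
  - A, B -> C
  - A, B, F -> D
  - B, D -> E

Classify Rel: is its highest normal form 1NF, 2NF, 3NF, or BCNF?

Candidate keys: {A, B}, {B, D}. Prime attributes: {A, B, D}.
Every FD has a superkey on the left, so the relation is in BCNF.

BCNF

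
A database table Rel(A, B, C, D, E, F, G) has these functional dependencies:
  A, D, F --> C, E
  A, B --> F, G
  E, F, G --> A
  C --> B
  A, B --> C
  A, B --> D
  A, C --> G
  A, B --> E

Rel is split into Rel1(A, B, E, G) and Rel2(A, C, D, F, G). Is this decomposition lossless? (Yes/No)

No

The shared attributes are {A, G} and {A, G}⁺ = {A, G}.
Neither Rel1 nor Rel2 is contained in that closure, so the decomposition is lossy.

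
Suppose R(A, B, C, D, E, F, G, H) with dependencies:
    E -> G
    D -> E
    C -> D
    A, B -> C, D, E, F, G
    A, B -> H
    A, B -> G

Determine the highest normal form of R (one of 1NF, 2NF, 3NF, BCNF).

Candidate key: {A, B}. Prime attributes: {A, B}.
E -> G: {E}⁺ = {E, G}, which is not all of the attributes, so the left side is not a superkey — BCNF is violated.
Because {G} is non-prime and the left side of E -> G is not a superkey, the relation is not in 3NF.
Checking every proper subset of each key, none determines a non-prime attribute — 2NF is satisfied.

2NF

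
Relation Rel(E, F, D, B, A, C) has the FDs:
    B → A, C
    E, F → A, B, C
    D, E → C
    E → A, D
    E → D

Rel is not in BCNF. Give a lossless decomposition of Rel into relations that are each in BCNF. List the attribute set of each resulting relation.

Candidate key of the original relation: {E, F}.
{A, B, C, D, E, F}: {B} determines {A, B, C} here but is not a superkey — split on B → A, C, giving {A, B, C} and {B, D, E, F}.
{A, B, C}: every determinant is a superkey — BCNF.
{B, D, E, F}: {E} determines {D, E} here but is not a superkey — split on E → D, giving {D, E} and {B, E, F}.
{D, E}: every determinant is a superkey — BCNF.
{B, E, F}: every determinant is a superkey — BCNF.

{A, B, C}; {B, E, F}; {D, E}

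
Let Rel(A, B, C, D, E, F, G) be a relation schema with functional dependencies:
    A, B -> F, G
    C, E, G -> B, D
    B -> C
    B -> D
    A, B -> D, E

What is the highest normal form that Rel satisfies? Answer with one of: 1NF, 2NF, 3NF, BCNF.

1NF

Candidate keys: {A, B}, {A, C, E, G}. Prime attributes: {A, B, C, E, G}.
For C, E, G -> B, D we have {C, E, G}⁺ = {B, C, D, E, G}; {C, E, G} is not a superkey, so BCNF fails.
Because {D} is non-prime and the left side of C, E, G -> B, D is not a superkey, the relation is not in 3NF.
The proper key subset {B} of {A, B} determines non-prime {D}, so the relation is not even in 2NF.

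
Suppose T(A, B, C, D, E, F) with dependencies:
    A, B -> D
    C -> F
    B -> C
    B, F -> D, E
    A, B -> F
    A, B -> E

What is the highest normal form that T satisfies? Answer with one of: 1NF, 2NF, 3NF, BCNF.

1NF

Candidate key: {A, B}. Prime attributes: {A, B}.
For C -> F we have {C}⁺ = {C, F}; {C} is not a superkey, so BCNF fails.
C -> F has non-prime {F} on the right and a non-superkey on the left, so 3NF fails.
Since {B} ⊂ {A, B} and {B}⁺ ⊇ {C, D, E, F} with {C, D, E, F} non-prime, there is a partial dependency; 2NF fails.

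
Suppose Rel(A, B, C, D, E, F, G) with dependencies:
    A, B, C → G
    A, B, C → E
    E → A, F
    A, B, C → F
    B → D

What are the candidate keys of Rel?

{B, C} never appear on the right of any FD, so every key must include all of them.
Closure of {A, B, C} is {A, B, C, D, E, F, G}, the whole schema; {A, B, C} is a candidate key.
Closure of {B, C, E} is {A, B, C, D, E, F, G}, the whole schema; {B, C, E} is a candidate key.
No proper subset of any of these is a key, and no other minimal superkey exists.

{A, B, C}, {B, C, E}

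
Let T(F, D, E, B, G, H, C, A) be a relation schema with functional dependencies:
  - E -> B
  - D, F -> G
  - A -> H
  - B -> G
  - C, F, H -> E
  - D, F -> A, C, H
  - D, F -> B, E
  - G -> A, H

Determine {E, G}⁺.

Start with {E, G}.
E -> B applies; add {B} → now {B, E, G}.
G -> A, H applies; add {A, H} → now {A, B, E, G, H}.
No further FD applies.

{A, B, E, G, H}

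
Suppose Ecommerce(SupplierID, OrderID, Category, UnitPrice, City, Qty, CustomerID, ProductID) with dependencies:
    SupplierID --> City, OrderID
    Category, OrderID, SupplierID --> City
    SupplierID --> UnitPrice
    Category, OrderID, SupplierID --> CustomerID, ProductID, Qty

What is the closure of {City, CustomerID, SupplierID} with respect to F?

{City, CustomerID, OrderID, SupplierID, UnitPrice}

Start with {City, CustomerID, SupplierID}.
SupplierID --> City, OrderID applies; add {OrderID} → now {City, CustomerID, OrderID, SupplierID}.
SupplierID --> UnitPrice applies; add {UnitPrice} → now {City, CustomerID, OrderID, SupplierID, UnitPrice}.
No further FD applies.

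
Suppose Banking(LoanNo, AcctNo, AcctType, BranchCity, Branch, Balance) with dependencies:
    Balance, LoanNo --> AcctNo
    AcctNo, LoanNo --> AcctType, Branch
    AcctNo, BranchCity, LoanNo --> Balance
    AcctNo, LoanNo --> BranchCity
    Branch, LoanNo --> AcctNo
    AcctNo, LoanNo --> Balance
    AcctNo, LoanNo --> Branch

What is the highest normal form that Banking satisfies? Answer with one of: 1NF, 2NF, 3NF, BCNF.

BCNF

Candidate keys: {AcctNo, LoanNo}, {Balance, LoanNo}, {Branch, LoanNo}. Prime attributes: {AcctNo, Balance, Branch, LoanNo}.
The left-hand side of every FD is a superkey, so BCNF is satisfied.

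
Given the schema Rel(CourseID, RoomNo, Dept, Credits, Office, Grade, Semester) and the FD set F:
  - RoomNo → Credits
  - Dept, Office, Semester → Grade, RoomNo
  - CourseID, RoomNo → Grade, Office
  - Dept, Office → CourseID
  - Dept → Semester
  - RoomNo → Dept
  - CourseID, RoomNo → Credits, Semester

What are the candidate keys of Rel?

{CourseID, RoomNo}⁺ = {CourseID, Credits, Dept, Grade, Office, RoomNo, Semester}, which is every attribute, so {CourseID, RoomNo} is a candidate key.
{Dept, Office}⁺ = {CourseID, Credits, Dept, Grade, Office, RoomNo, Semester}, which is every attribute, so {Dept, Office} is a candidate key.
{Office, RoomNo}⁺ = {CourseID, Credits, Dept, Grade, Office, RoomNo, Semester}, which is every attribute, so {Office, RoomNo} is a candidate key.
These are minimal and exhaustive — every other superkey contains one of them.

{CourseID, RoomNo}, {Dept, Office}, {Office, RoomNo}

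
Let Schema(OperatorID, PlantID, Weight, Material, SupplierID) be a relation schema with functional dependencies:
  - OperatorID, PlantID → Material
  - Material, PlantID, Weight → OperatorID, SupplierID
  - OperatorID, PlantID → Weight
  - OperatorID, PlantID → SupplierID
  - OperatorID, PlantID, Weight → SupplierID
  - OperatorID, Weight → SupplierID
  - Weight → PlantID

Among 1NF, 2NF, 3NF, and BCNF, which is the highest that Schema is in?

Candidate keys: {Material, Weight}, {OperatorID, PlantID}, {OperatorID, Weight}. Prime attributes: {Material, OperatorID, PlantID, Weight}.
Weight → PlantID: {Weight}⁺ = {PlantID, Weight}, which is not all of the attributes, so the left side is not a superkey — BCNF is violated.
Its right-hand attributes {PlantID} are all prime, as are those of every other non-superkey FD — the relation is in 3NF.

3NF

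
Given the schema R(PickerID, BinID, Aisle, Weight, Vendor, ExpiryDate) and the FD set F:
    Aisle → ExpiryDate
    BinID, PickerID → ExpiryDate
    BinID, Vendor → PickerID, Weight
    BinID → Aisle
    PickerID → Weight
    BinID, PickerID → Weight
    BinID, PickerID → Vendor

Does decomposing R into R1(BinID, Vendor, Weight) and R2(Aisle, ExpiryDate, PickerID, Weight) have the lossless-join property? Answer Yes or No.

No

The shared attributes are {Weight} and {Weight}⁺ = {Weight}.
The closure covers neither R1 nor R2 entirely; the join is not lossless.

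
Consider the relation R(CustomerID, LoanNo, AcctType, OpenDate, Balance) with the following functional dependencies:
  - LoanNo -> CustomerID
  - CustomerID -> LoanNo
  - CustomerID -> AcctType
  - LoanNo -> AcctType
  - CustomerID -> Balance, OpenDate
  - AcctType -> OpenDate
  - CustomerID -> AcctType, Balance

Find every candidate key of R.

{CustomerID}, {LoanNo}

{CustomerID} is a candidate key since {CustomerID}⁺ = {AcctType, Balance, CustomerID, LoanNo, OpenDate} covers every attribute.
{LoanNo} is a candidate key since {LoanNo}⁺ = {AcctType, Balance, CustomerID, LoanNo, OpenDate} covers every attribute.
No proper subset of any of these is a key, and no other minimal superkey exists.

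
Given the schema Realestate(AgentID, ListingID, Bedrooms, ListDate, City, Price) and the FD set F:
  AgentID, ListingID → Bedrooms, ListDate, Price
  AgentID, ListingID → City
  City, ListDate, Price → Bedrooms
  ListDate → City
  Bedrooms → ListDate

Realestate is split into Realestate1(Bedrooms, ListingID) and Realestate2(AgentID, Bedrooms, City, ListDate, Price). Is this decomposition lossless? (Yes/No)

Realestate1 ∩ Realestate2 = {Bedrooms}; its closure under F is {Bedrooms, City, ListDate}.
The closure covers neither Realestate1 nor Realestate2 entirely; the join is not lossless.

No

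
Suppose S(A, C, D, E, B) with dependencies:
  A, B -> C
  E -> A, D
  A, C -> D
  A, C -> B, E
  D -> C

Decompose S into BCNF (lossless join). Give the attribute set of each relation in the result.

{A, B, D, E}; {C, D}

Candidate keys of the original relation: {A, B}, {A, C}, {A, D}, {E}.
In {A, B, C, D, E}, {D} is not a superkey ({D}⁺ restricted to this set is {C, D}), so split on D -> C into {C, D} and {A, B, D, E}.
{C, D} has no BCNF violation.
{A, B, D, E} has no BCNF violation.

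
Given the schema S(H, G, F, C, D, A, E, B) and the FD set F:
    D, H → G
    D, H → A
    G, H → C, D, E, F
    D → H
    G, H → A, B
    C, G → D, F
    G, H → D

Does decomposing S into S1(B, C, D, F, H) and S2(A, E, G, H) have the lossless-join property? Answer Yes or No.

The shared attributes are {H} and {H}⁺ = {H}.
Neither S1 nor S2 is contained in that closure, so the decomposition is lossy.

No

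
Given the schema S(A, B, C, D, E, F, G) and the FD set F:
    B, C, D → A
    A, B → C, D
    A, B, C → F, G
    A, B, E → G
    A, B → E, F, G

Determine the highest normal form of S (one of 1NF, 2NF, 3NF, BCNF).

BCNF

Candidate keys: {A, B}, {B, C, D}. Prime attributes: {A, B, C, D}.
Every FD has a superkey on the left, so the relation is in BCNF.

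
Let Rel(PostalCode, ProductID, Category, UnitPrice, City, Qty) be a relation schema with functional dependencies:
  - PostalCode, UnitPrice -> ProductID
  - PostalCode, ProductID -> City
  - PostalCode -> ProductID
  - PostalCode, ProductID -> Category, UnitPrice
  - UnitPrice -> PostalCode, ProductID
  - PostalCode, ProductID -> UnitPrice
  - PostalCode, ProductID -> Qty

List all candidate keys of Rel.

{PostalCode}⁺ = {Category, City, PostalCode, ProductID, Qty, UnitPrice}, which is every attribute, so {PostalCode} is a candidate key.
{UnitPrice}⁺ = {Category, City, PostalCode, ProductID, Qty, UnitPrice}, which is every attribute, so {UnitPrice} is a candidate key.
Any other superkey properly contains one of these, so there are no further candidate keys.

{PostalCode}, {UnitPrice}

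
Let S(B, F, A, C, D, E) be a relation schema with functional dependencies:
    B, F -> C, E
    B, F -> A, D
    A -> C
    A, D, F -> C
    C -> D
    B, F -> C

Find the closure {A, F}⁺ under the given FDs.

Start with {A, F}.
A -> C applies; add {C} → now {A, C, F}.
C -> D applies; add {D} → now {A, C, D, F}.
No further FD applies.

{A, C, D, F}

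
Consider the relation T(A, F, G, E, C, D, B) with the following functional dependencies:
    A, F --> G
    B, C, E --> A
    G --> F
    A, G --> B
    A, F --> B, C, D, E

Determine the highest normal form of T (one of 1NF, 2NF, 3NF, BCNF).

3NF

Candidate keys: {A, F}, {A, G}, {B, C, E, F}, {B, C, E, G}. Prime attributes: {A, B, C, E, F, G}.
B, C, E --> A breaks BCNF: {B, C, E}⁺ = {A, B, C, E}, so {B, C, E} is not a superkey.
Its right-hand attributes {A} are all prime, as are those of every other non-superkey FD — the relation is in 3NF.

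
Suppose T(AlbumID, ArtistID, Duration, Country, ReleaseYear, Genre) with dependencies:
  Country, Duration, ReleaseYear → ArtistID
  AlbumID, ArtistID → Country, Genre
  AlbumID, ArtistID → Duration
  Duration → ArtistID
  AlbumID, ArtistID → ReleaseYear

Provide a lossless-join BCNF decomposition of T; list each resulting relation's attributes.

{AlbumID, Country, Duration, Genre, ReleaseYear}; {ArtistID, Duration}

Candidate keys of the original relation: {AlbumID, ArtistID}, {AlbumID, Duration}.
Within {AlbumID, ArtistID, Country, Duration, Genre, ReleaseYear}: {Country, Duration, ReleaseYear}⁺ ∩ {AlbumID, ArtistID, Country, Duration, Genre, ReleaseYear} = {ArtistID, Country, Duration, ReleaseYear}, not the whole set, so Country, Duration, ReleaseYear → ArtistID violates BCNF; decompose into {ArtistID, Country, Duration, ReleaseYear} and {AlbumID, Country, Duration, Genre, ReleaseYear}.
Within {ArtistID, Country, Duration, ReleaseYear}: {Duration}⁺ ∩ {ArtistID, Country, Duration, ReleaseYear} = {ArtistID, Duration}, not the whole set, so Duration → ArtistID violates BCNF; decompose into {ArtistID, Duration} and {Country, Duration, ReleaseYear}.
{ArtistID, Duration} is in BCNF.
{Country, Duration, ReleaseYear} is in BCNF.
{AlbumID, Country, Duration, Genre, ReleaseYear} is in BCNF.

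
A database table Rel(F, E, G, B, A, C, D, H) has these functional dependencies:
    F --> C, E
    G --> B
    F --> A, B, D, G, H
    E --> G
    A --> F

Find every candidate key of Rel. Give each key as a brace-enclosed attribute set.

{A}⁺ = {A, B, C, D, E, F, G, H} — all of the relation — so {A} is a candidate key.
{F}⁺ = {A, B, C, D, E, F, G, H} — all of the relation — so {F} is a candidate key.
No proper subset of any of these is a key, and no other minimal superkey exists.

{A}, {F}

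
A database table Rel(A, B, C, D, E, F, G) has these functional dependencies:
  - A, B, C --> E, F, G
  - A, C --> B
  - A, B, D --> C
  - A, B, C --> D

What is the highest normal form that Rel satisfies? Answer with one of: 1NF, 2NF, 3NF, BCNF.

Candidate keys: {A, B, D}, {A, C}. Prime attributes: {A, B, C, D}.
The left-hand side of every FD is a superkey, so BCNF is satisfied.

BCNF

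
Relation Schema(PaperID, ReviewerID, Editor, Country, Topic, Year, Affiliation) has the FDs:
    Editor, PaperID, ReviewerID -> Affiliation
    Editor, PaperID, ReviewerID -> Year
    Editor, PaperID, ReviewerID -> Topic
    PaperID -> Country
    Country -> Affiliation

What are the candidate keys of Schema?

No FD produces {Editor, PaperID, ReviewerID}, so they must be in every candidate key.
{Editor, PaperID, ReviewerID} is a candidate key since {Editor, PaperID, ReviewerID}⁺ = {Affiliation, Country, Editor, PaperID, ReviewerID, Topic, Year} covers every attribute.
No other minimal set has full closure, so this is the only candidate key.

{Editor, PaperID, ReviewerID}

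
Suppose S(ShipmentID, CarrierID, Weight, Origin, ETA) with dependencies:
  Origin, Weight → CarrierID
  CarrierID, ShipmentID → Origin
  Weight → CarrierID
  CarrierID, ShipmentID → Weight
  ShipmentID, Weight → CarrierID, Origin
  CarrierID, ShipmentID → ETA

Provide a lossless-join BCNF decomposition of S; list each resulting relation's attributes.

{CarrierID, Weight}; {ETA, Origin, ShipmentID, Weight}

Candidate keys of the original relation: {CarrierID, ShipmentID}, {ShipmentID, Weight}.
In {CarrierID, ETA, Origin, ShipmentID, Weight}, {Origin, Weight} is not a superkey ({Origin, Weight}⁺ restricted to this set is {CarrierID, Origin, Weight}), so split on Origin, Weight → CarrierID into {CarrierID, Origin, Weight} and {ETA, Origin, ShipmentID, Weight}.
In {CarrierID, Origin, Weight}, {Weight} is not a superkey ({Weight}⁺ restricted to this set is {CarrierID, Weight}), so split on Weight → CarrierID into {CarrierID, Weight} and {Origin, Weight}.
{CarrierID, Weight} has no BCNF violation.
{Origin, Weight} has no BCNF violation.
{ETA, Origin, ShipmentID, Weight} has no BCNF violation.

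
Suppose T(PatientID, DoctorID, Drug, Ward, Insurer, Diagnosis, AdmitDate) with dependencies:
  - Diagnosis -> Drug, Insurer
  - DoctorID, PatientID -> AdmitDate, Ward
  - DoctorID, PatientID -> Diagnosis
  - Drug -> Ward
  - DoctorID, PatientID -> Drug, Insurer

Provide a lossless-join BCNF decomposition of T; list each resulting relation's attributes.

Candidate key of the original relation: {DoctorID, PatientID}.
{AdmitDate, Diagnosis, DoctorID, Drug, Insurer, PatientID, Ward}: {Diagnosis} determines {Diagnosis, Drug, Insurer, Ward} here but is not a superkey — split on Diagnosis -> Drug, Insurer, Ward, giving {Diagnosis, Drug, Insurer, Ward} and {AdmitDate, Diagnosis, DoctorID, PatientID}.
{Diagnosis, Drug, Insurer, Ward}: {Drug} determines {Drug, Ward} here but is not a superkey — split on Drug -> Ward, giving {Drug, Ward} and {Diagnosis, Drug, Insurer}.
{Drug, Ward} is in BCNF.
{Diagnosis, Drug, Insurer} is in BCNF.
{AdmitDate, Diagnosis, DoctorID, PatientID} is in BCNF.

{AdmitDate, Diagnosis, DoctorID, PatientID}; {Diagnosis, Drug, Insurer}; {Drug, Ward}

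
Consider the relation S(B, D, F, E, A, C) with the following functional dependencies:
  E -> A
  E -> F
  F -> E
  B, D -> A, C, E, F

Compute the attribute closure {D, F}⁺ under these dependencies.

{A, D, E, F}

Start with {D, F}.
F -> E applies; add {E} → now {D, E, F}.
E -> A applies; add {A} → now {A, D, E, F}.
No further FD applies.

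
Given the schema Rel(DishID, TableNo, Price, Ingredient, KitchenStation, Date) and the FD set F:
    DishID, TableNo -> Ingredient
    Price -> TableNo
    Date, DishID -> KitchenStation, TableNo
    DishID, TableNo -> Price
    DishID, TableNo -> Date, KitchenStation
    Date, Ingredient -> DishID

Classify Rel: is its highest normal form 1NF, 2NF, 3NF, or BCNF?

Candidate keys: {Date, DishID}, {Date, Ingredient}, {DishID, Price}, {DishID, TableNo}. Prime attributes: {Date, DishID, Ingredient, Price, TableNo}.
For Price -> TableNo we have {Price}⁺ = {Price, TableNo}; {Price} is not a superkey, so BCNF fails.
But every attribute on its right side ({TableNo}) is prime, and the same holds for every other non-superkey FD, so 3NF still holds.

3NF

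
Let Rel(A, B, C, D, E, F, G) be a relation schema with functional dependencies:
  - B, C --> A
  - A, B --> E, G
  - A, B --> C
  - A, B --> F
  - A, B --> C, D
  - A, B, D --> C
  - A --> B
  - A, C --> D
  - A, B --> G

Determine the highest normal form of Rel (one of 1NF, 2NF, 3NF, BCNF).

BCNF

Candidate keys: {A}, {B, C}. Prime attributes: {A, B, C}.
Each dependency's left side is a superkey — BCNF holds.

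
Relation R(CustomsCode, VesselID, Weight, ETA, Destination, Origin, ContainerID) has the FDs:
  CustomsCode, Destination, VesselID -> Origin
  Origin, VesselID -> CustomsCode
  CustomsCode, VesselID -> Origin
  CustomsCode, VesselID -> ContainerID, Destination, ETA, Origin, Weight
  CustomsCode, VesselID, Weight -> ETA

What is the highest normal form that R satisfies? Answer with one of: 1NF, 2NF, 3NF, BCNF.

Candidate keys: {CustomsCode, VesselID}, {Origin, VesselID}. Prime attributes: {CustomsCode, Origin, VesselID}.
The left-hand side of every FD is a superkey, so BCNF is satisfied.

BCNF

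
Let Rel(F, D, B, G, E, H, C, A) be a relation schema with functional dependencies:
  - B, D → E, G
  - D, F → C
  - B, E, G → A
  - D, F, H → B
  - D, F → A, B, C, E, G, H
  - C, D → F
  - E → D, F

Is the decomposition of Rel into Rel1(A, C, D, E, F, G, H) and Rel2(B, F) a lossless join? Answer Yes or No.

No

Common attributes: {F}; their closure is {F}.
The closure covers neither Rel1 nor Rel2 entirely; the join is not lossless.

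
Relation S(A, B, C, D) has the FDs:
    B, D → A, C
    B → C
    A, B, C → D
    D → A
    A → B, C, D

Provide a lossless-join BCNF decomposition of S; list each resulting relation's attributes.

Candidate keys of the original relation: {A}, {D}.
In {A, B, C, D}, {B} is not a superkey ({B}⁺ restricted to this set is {B, C}), so split on B → C into {B, C} and {A, B, D}.
{B, C}: every determinant is a superkey — BCNF.
{A, B, D}: every determinant is a superkey — BCNF.

{A, B, D}; {B, C}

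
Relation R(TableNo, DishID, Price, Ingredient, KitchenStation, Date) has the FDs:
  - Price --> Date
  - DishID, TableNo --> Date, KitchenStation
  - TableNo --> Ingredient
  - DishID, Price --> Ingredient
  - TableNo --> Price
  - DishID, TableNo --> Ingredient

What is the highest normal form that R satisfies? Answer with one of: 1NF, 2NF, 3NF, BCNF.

Candidate key: {DishID, TableNo}. Prime attributes: {DishID, TableNo}.
Price --> Date: {Price}⁺ = {Date, Price}, which is not all of the attributes, so the left side is not a superkey — BCNF is violated.
Because {Date} is non-prime and the left side of Price --> Date is not a superkey, the relation is not in 3NF.
Since {TableNo} ⊂ {DishID, TableNo} and {TableNo}⁺ ⊇ {Date, Ingredient, Price} with {Date, Ingredient, Price} non-prime, there is a partial dependency; 2NF fails.

1NF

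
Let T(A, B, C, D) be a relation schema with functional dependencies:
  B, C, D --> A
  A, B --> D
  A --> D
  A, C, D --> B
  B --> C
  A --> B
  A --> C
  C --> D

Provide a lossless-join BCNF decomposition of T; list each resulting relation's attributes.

Candidate keys of the original relation: {A}, {B}.
{A, B, C, D}: {C} determines {C, D} here but is not a superkey — split on C --> D, giving {C, D} and {A, B, C}.
{C, D} is in BCNF.
{A, B, C} is in BCNF.

{A, B, C}; {C, D}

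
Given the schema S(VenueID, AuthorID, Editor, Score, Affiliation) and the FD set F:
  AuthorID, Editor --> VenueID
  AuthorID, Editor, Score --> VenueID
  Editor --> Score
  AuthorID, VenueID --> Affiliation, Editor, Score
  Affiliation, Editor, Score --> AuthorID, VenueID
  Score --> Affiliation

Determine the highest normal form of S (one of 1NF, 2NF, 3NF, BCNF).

Candidate keys: {AuthorID, VenueID}, {Editor}. Prime attributes: {AuthorID, Editor, VenueID}.
Score --> Affiliation breaks BCNF: {Score}⁺ = {Affiliation, Score}, so {Score} is not a superkey.
Because {Affiliation} is non-prime and the left side of Score --> Affiliation is not a superkey, the relation is not in 3NF.
No non-prime attribute depends on a proper subset of any candidate key, so 2NF holds.

2NF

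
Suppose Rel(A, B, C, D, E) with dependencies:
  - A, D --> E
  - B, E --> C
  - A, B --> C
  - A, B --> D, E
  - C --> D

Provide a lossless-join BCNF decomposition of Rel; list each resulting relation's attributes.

Candidate key of the original relation: {A, B}.
{A, B, C, D, E}: {A, D} determines {A, D, E} here but is not a superkey — split on A, D --> E, giving {A, D, E} and {A, B, C, D}.
{A, D, E} is in BCNF.
{A, B, C, D}: {C} determines {C, D} here but is not a superkey — split on C --> D, giving {C, D} and {A, B, C}.
{C, D} is in BCNF.
{A, B, C} is in BCNF.

{A, B, C}; {A, D, E}; {C, D}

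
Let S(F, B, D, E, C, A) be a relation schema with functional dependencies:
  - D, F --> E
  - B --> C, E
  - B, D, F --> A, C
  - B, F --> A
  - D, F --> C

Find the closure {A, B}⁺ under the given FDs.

Start with {A, B}.
B --> C, E applies; add {C, E} → now {A, B, C, E}.
No further FD applies.

{A, B, C, E}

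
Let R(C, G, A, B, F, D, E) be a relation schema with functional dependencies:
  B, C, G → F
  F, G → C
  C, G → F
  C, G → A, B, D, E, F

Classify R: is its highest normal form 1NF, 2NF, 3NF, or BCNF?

Candidate keys: {C, G}, {F, G}. Prime attributes: {C, F, G}.
The left-hand side of every FD is a superkey, so BCNF is satisfied.

BCNF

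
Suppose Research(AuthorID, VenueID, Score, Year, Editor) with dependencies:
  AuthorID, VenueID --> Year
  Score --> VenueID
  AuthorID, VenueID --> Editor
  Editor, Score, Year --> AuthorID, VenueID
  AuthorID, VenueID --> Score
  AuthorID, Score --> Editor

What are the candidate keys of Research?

{AuthorID, Score}, {AuthorID, VenueID}, {Editor, Score, Year}

{AuthorID, Score}⁺ = {AuthorID, Editor, Score, VenueID, Year} — all of the relation — so {AuthorID, Score} is a candidate key.
{AuthorID, VenueID}⁺ = {AuthorID, Editor, Score, VenueID, Year} — all of the relation — so {AuthorID, VenueID} is a candidate key.
{Editor, Score, Year}⁺ = {AuthorID, Editor, Score, VenueID, Year} — all of the relation — so {Editor, Score, Year} is a candidate key.
These are minimal and exhaustive — every other superkey contains one of them.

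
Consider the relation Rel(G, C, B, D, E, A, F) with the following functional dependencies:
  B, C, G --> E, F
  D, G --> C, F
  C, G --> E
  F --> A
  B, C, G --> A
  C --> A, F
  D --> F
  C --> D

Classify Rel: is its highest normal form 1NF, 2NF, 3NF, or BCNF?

Candidate keys: {B, C, G}, {B, D, G}. Prime attributes: {B, C, D, G}.
D, G --> C, F: {D, G}⁺ = {A, C, D, E, F, G}, which is not all of the attributes, so the left side is not a superkey — BCNF is violated.
D, G --> C, F determines the non-prime attribute {F} from a non-superkey — 3NF is violated.
{C} is a proper subset of the key {B, C, G}, and {C}⁺ contains the non-prime attributes {A, F} — a partial dependency, so 2NF is violated.

1NF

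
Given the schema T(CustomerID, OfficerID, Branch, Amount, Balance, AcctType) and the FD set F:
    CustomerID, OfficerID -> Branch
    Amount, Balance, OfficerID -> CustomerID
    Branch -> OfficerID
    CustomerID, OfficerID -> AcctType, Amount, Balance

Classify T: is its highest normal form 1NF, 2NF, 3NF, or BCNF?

3NF

Candidate keys: {Amount, Balance, Branch}, {Amount, Balance, OfficerID}, {Branch, CustomerID}, {CustomerID, OfficerID}. Prime attributes: {Amount, Balance, Branch, CustomerID, OfficerID}.
Branch -> OfficerID breaks BCNF: {Branch}⁺ = {Branch, OfficerID}, so {Branch} is not a superkey.
Since {OfficerID} ⊆ prime attributes and every other non-superkey FD also has a prime right side, the schema is in 3NF.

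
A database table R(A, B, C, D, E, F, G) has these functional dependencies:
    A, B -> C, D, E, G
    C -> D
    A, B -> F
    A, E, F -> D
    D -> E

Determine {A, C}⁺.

{A, C, D, E}

Start with {A, C}.
C -> D applies; add {D} → now {A, C, D}.
D -> E applies; add {E} → now {A, C, D, E}.
No further FD applies.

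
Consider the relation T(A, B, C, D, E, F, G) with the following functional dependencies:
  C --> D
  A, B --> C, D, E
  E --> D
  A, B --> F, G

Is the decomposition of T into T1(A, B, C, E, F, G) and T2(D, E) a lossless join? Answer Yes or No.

Common attributes: {E}; their closure is {D, E}.
This includes all of T2, so the common attributes are a superkey of T2 — the join is lossless.

Yes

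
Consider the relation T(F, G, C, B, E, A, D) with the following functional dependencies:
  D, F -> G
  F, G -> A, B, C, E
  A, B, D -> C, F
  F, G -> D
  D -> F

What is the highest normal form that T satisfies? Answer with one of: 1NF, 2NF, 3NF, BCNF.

Candidate keys: {D}, {F, G}. Prime attributes: {D, F, G}.
Each dependency's left side is a superkey — BCNF holds.

BCNF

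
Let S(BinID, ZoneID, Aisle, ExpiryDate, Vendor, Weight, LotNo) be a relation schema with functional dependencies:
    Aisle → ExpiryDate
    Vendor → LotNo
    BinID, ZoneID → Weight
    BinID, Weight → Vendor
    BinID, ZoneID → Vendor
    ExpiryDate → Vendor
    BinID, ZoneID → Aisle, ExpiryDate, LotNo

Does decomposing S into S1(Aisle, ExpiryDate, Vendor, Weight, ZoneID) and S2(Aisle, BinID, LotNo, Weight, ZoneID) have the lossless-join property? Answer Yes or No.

Yes

S1 ∩ S2 = {Aisle, Weight, ZoneID}; its closure under F is {Aisle, ExpiryDate, LotNo, Vendor, Weight, ZoneID}.
S1 is contained in that closure, so S1 ∩ S2 → S1 holds and the join is lossless.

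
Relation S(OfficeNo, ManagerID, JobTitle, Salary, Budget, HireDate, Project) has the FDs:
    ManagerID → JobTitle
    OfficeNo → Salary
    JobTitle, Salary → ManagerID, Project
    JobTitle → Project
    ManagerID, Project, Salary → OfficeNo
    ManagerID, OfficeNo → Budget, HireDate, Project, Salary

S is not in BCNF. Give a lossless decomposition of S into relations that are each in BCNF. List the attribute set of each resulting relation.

Candidate keys of the original relation: {JobTitle, OfficeNo}, {JobTitle, Salary}, {ManagerID, OfficeNo}, {ManagerID, Salary}.
In {Budget, HireDate, JobTitle, ManagerID, OfficeNo, Project, Salary}, {ManagerID} is not a superkey ({ManagerID}⁺ restricted to this set is {JobTitle, ManagerID, Project}), so split on ManagerID → JobTitle, Project into {JobTitle, ManagerID, Project} and {Budget, HireDate, ManagerID, OfficeNo, Salary}.
In {JobTitle, ManagerID, Project}, {JobTitle} is not a superkey ({JobTitle}⁺ restricted to this set is {JobTitle, Project}), so split on JobTitle → Project into {JobTitle, Project} and {JobTitle, ManagerID}.
{JobTitle, Project} is in BCNF.
{JobTitle, ManagerID} is in BCNF.
In {Budget, HireDate, ManagerID, OfficeNo, Salary}, {OfficeNo} is not a superkey ({OfficeNo}⁺ restricted to this set is {OfficeNo, Salary}), so split on OfficeNo → Salary into {OfficeNo, Salary} and {Budget, HireDate, ManagerID, OfficeNo}.
{OfficeNo, Salary} is in BCNF.
{Budget, HireDate, ManagerID, OfficeNo} is in BCNF.

{Budget, HireDate, ManagerID, OfficeNo}; {JobTitle, ManagerID}; {JobTitle, Project}; {OfficeNo, Salary}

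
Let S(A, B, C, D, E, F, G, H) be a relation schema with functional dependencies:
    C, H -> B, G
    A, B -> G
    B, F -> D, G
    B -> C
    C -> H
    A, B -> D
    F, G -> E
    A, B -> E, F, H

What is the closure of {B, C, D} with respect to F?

{B, C, D, G, H}

Start with {B, C, D}.
C -> H applies; add {H} → now {B, C, D, H}.
C, H -> B, G applies; add {G} → now {B, C, D, G, H}.
No further FD applies.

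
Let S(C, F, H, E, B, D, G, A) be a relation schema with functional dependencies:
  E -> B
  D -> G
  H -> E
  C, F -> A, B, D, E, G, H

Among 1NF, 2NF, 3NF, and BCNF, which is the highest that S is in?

Candidate key: {C, F}. Prime attributes: {C, F}.
E -> B breaks BCNF: {E}⁺ = {B, E}, so {E} is not a superkey.
Because {B} is non-prime and the left side of E -> B is not a superkey, the relation is not in 3NF.
No proper subset of a key has a non-prime attribute in its closure, so there is no partial dependency; 2NF holds.

2NF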